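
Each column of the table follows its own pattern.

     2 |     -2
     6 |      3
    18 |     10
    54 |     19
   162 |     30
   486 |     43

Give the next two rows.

First component — ×3 each step: 2, 6, 18, 54, 162, 486 → 1458 → 4374.
Second component: -2, 3, 10, 19, 30, 43 → 58 → 75 (differences are 5, 7, 9, … (increasing by 2 each time)).
Putting the parts together: 1458  58 and then 4374  75.

1458  58; 4374  75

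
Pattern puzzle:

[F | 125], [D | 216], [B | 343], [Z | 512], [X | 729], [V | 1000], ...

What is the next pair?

[T | 1331]

Letter — letters move back 2 places in the alphabet, wrapping A→Z: F, D, B, Z, X, V → T.
Second slot — perfect cubes: 5³, 6³, 7³, …: 125, 216, 343, 512, 729, 1000 → 1331.
So the next pair is [T | 1331].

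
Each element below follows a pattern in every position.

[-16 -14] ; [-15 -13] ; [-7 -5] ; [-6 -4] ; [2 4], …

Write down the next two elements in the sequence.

First entry goes -16, -15, -7, -6, 2 → 3 → 11 (alternating steps +1, +8, +1, +8, …).
Second entry: always 2 more than the first entry, so -14, -13, -5, -4, 4 → 5 → 13.
Putting the parts together: [3 5] and then [11 13].

[3 5], [11 13]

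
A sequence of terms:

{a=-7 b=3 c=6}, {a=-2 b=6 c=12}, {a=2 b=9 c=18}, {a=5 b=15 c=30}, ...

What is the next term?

For the a, differences are 5, 4, 3, … (decreasing by 1 each time): -7, -2, 2, 5 → 7.
B: each term is the sum of the two before it; 3, 6, 9, 15 → 24.
C: always 2 × the b; 6, 12, 18, 30 → 48.
Putting it together: {a=7 b=24 c=48}.

{a=7 b=24 c=48}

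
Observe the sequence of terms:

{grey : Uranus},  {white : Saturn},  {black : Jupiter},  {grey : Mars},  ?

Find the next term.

For the shade, repeats grey → white → black: grey, white, black, grey → white.
Planet goes Uranus, Saturn, Jupiter, Mars → Earth (runs backward through the planets Mercury→Neptune).
Combining the parts gives {white : Earth}.

{white : Earth}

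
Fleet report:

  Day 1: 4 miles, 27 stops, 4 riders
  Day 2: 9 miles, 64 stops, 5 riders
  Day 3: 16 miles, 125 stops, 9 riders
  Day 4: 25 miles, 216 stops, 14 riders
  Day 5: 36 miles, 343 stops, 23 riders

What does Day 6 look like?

49 miles, 512 stops, 37 riders

Miles goes 4, 9, 16, 25, 36 → 49 (perfect squares: 2², 3², 4², …).
Stops — perfect cubes: 3³, 4³, 5³, …: 27, 64, 125, 216, 343 → 512.
For the riders, each term is the sum of the two before it: 4, 5, 9, 14, 23 → 37.
So the next line is 49 miles, 512 stops, 37 riders.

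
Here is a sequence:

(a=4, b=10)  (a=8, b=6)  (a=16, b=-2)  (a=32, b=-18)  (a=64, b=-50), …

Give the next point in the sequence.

For the a, ×2 each step: 4, 8, 16, 32, 64 → 128.
B: together with the a always sums to 14; 10, 6, -2, -18, -50 → -114.
Combining the parts gives (a=128, b=-114).

(a=128, b=-114)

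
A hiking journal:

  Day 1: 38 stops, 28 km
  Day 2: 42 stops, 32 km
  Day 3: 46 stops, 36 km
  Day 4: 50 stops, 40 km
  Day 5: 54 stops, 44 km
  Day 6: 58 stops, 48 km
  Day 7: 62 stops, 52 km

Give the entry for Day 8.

Stops: +4 each step, so 38, 42, 46, 50, 54, 58, 62 → 66.
Km goes 28, 32, 36, 40, 44, 48, 52 → 56 (always 10 less than the stops).
Combining the parts gives 66 stops, 56 km.

66 stops, 56 km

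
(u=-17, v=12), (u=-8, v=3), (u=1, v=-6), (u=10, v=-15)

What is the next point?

(u=19, v=-24)

U — +9 each step: -17, -8, 1, 10 → 19.
For the v, −9 each step: 12, 3, -6, -15 → -24.
So the next point is (u=19, v=-24).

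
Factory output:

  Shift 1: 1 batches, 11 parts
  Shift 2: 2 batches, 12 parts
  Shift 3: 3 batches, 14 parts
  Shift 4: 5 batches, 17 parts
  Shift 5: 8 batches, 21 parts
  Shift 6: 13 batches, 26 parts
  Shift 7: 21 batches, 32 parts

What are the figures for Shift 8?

34 batches, 39 parts

Batches: 1, 2, 3, 5, 8, 13, 21 → 34 (each term is the sum of the two before it).
Parts: 11, 12, 14, 17, 21, 26, 32 → 39 (differences are 1, 2, 3, … (increasing by 1 each time)).
So the next row is 34 batches, 39 parts.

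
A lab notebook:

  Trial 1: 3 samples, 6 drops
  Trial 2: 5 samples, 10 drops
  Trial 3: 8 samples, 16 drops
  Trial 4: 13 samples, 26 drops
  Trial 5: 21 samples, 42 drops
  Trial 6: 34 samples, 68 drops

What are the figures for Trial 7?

Samples: each term is the sum of the two before it; 3, 5, 8, 13, 21, 34 → 55.
Drops: always 2 × the samples, so 6, 10, 16, 26, 42, 68 → 110.
Combining the parts gives 55 samples, 110 drops.

55 samples, 110 drops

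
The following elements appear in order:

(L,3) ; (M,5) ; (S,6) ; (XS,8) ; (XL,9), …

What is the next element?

Size: runs backward through clothing sizes XS→XL, so L, M, S, XS, XL → L.
Second part — alternating steps +2, +1, +2, +1, …: 3, 5, 6, 8, 9 → 11.
Combining the parts gives (L,11).

(L,11)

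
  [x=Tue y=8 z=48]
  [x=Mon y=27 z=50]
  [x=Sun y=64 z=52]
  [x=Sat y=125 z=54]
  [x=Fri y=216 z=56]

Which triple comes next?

[x=Thu y=343 z=58]

X: runs backward through the weekdays Mon→Sun; Tue, Mon, Sun, Sat, Fri → Thu.
Y — perfect cubes: 2³, 3³, 4³, …: 8, 27, 64, 125, 216 → 343.
Z goes 48, 50, 52, 54, 56 → 58 (+2 each step).
Putting it together: [x=Thu y=343 z=58].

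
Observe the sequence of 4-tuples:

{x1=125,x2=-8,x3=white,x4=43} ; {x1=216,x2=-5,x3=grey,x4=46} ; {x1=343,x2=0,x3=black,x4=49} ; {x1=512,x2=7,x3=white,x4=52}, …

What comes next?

X1: perfect cubes: 5³, 6³, 7³, …, so 125, 216, 343, 512 → 729.
X2 — differences are 3, 5, 7, … (increasing by 2 each time): -8, -5, 0, 7 → 16.
X3 — repeats white → grey → black: white, grey, black, white → grey.
For the x4, +3 each step: 43, 46, 49, 52 → 55.
Putting it together: {x1=729,x2=16,x3=grey,x4=55}.

{x1=729,x2=16,x3=grey,x4=55}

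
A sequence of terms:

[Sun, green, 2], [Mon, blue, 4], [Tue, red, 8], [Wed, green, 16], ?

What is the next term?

[Thu, blue, 32]

Day: Sun, Mon, Tue, Wed → Thu (runs through the weekdays Mon→Sun).
Colour — repeats green → blue → red: green, blue, red, green → blue.
For the third coordinate, ×2 each step: 2, 4, 8, 16 → 32.
Putting it together: [Thu, blue, 32].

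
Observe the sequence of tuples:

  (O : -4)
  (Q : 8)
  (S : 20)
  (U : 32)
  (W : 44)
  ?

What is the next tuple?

Letter goes O, Q, S, U, W → Y (letters move forward 2 places in the alphabet).
For the second value, +12 each step: -4, 8, 20, 32, 44 → 56.
So the next tuple is (Y : 56).

(Y : 56)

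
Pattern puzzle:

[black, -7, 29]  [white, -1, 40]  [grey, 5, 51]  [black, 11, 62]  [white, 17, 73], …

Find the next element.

[grey, 23, 84]

Shade: repeats black → white → grey, so black, white, grey, black, white → grey.
Second component goes -7, -1, 5, 11, 17 → 23 (+6 each step).
Third component: +11 each step, so 29, 40, 51, 62, 73 → 84.
Combining the parts gives [grey, 23, 84].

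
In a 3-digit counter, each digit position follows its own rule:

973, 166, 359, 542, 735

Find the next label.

First digit goes 9, 1, 3, 5, 7 → 9 (+2 each step, mod 10).
For the second digit, −1 each step, mod 10: 7, 6, 5, 4, 3 → 2.
Third digit: +3 each step, mod 10; 3, 6, 9, 2, 5 → 8.
Combining the parts gives 928.

928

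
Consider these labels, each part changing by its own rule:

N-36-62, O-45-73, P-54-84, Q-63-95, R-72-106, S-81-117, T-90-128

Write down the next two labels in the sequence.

Letter: N, O, P, Q, R, S, T → U → V (letters move forward 1 place in the alphabet).
Second component: +9 each step, so 36, 45, 54, 63, 72, 81, 90 → 99 → 108.
Third component: +11 each step, so 62, 73, 84, 95, 106, 117, 128 → 139 → 150.
So the next two labels are U-99-139 and V-108-150.

U-99-139, V-108-150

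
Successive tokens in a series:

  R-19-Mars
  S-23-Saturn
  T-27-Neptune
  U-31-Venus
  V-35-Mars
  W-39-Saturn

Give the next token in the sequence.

Letter — letters move forward 1 place in the alphabet: R, S, T, U, V, W → X.
Second component goes 19, 23, 27, 31, 35, 39 → 43 (+4 each step).
Planet — repeats Mars → Saturn → Neptune → Venus: Mars, Saturn, Neptune, Venus, Mars, Saturn → Neptune.
So the next token is X-43-Neptune.

X-43-Neptune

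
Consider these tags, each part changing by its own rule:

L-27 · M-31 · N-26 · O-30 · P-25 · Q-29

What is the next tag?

R-24

Letter: L, M, N, O, P, Q → R (letters move forward 1 place in the alphabet).
Second component — alternating steps +4, −5, +4, −5, …: 27, 31, 26, 30, 25, 29 → 24.
Putting it together: R-24.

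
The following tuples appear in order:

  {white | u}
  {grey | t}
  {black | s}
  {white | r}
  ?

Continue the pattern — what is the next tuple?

Shade: repeats white → grey → black, so white, grey, black, white → grey.
Letter — letters move back 1 place in the alphabet: u, t, s, r → q.
So the next tuple is {grey | q}.

{grey | q}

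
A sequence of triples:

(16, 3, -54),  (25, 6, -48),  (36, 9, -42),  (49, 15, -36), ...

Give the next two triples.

First slot: 16, 25, 36, 49 → 64 → 81 (perfect squares: 4², 5², 6², …).
Second slot: 3, 6, 9, 15 → 24 → 39 (each term is the sum of the two before it).
Third slot: +6 each step, so -54, -48, -42, -36 → -30 → -24.
Putting the parts together: (64, 24, -30) and then (81, 39, -24).

(64, 24, -30), (81, 39, -24)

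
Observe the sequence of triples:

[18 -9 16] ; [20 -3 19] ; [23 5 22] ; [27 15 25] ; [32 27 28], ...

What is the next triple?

First component: 18, 20, 23, 27, 32 → 38 (differences are 2, 3, 4, … (increasing by 1 each time)).
Second component: differences are 6, 8, 10, … (increasing by 2 each time); -9, -3, 5, 15, 27 → 41.
Third component goes 16, 19, 22, 25, 28 → 31 (+3 each step).
So the next triple is [38 41 31].

[38 41 31]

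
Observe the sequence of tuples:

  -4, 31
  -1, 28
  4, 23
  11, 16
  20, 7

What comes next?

First entry — differences are 3, 5, 7, … (increasing by 2 each time): -4, -1, 4, 11, 20 → 31.
Second entry goes 31, 28, 23, 16, 7 → -4 (together with the first entry always sums to 27).
Putting it together: 31, -4.

31, -4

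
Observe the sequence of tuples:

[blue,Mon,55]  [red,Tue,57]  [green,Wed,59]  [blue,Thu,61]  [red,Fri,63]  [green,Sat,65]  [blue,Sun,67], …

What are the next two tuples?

Colour goes blue, red, green, blue, red, green, blue → red → green (repeats blue → red → green).
Day: runs through the weekdays Mon→Sun, so Mon, Tue, Wed, Thu, Fri, Sat, Sun → Mon → Tue.
Third component: +2 each step; 55, 57, 59, 61, 63, 65, 67 → 69 → 71.
Putting the parts together: [red,Mon,69] and then [green,Tue,71].

[red,Mon,69], [green,Tue,71]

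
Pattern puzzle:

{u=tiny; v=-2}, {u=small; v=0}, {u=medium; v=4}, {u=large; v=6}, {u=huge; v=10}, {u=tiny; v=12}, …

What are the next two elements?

{u=small; v=16}, {u=medium; v=18}

U goes tiny, small, medium, large, huge, tiny → small → medium (repeats tiny → small → medium → large → huge).
V: alternating steps +2, +4, +2, +4, …, so -2, 0, 4, 6, 10, 12 → 16 → 18.
Putting the parts together: {u=small; v=16} and then {u=medium; v=18}.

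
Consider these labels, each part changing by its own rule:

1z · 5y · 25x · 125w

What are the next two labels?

First component: 1, 5, 25, 125 → 625 → 3125 (×5 each step).
Letter: z, y, x, w → v → u (letters move back 1 place in the alphabet).
So the next two labels are 625v and 3125u.

625v, 3125u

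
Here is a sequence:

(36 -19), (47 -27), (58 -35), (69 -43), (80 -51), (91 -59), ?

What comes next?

(102 -67)

First coordinate — +11 each step: 36, 47, 58, 69, 80, 91 → 102.
Second coordinate — −8 each step: -19, -27, -35, -43, -51, -59 → -67.
So the next term is (102 -67).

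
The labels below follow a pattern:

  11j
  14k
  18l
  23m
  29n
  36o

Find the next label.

44p

First component goes 11, 14, 18, 23, 29, 36 → 44 (differences are 3, 4, 5, … (increasing by 1 each time)).
Letter goes j, k, l, m, n, o → p (letters move forward 1 place in the alphabet).
Combining the parts gives 44p.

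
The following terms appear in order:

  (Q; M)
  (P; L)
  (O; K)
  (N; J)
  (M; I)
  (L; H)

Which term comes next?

(K; G)

First letter — letters move back 1 place in the alphabet: Q, P, O, N, M, L → K.
Second letter: letters move back 1 place in the alphabet, so M, L, K, J, I, H → G.
Combining the parts gives (K; G).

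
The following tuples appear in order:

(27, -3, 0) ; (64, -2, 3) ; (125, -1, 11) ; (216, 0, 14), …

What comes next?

(343, 1, 22)

First value: perfect cubes: 3³, 4³, 5³, …; 27, 64, 125, 216 → 343.
For the second value, +1 each step: -3, -2, -1, 0 → 1.
Third value goes 0, 3, 11, 14 → 22 (alternating steps +3, +8, +3, +8, …).
So the next tuple is (343, 1, 22).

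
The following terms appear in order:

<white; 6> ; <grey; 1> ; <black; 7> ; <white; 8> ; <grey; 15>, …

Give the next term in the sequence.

<black; 23>

For the shade, repeats white → grey → black: white, grey, black, white, grey → black.
Second entry goes 6, 1, 7, 8, 15 → 23 (each term is the sum of the two before it).
So the next term is <black; 23>.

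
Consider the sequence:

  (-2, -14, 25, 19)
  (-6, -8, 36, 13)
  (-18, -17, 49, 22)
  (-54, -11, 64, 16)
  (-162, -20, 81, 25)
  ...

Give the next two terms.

(-486, -14, 100, 19), (-1458, -23, 121, 28)

First slot: -2, -6, -18, -54, -162 → -486 → -1458 (×3 each step).
Second slot: -14, -8, -17, -11, -20 → -14 → -23 (alternating steps +6, −9, +6, −9, …).
Third slot: perfect squares: 5², 6², 7², …, so 25, 36, 49, 64, 81 → 100 → 121.
Fourth slot: 19, 13, 22, 16, 25 → 19 → 28 (together with the second slot always sums to 5).
So the next two terms are (-486, -14, 100, 19) and (-1458, -23, 121, 28).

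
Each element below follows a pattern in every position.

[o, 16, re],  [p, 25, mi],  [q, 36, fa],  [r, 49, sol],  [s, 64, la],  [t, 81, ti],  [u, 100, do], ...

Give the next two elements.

[v, 121, re], [w, 144, mi]

Letter: o, p, q, r, s, t, u → v → w (letters move forward 1 place in the alphabet).
Second component goes 16, 25, 36, 49, 64, 81, 100 → 121 → 144 (perfect squares: 4², 5², 6², …).
For the note, runs through the solfège scale do→ti: re, mi, fa, sol, la, ti, do → re → mi.
Putting the parts together: [v, 121, re] and then [w, 144, mi].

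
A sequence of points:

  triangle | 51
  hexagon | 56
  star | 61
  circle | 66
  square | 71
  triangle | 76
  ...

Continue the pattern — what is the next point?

Shape: repeats triangle → hexagon → star → circle → square, so triangle, hexagon, star, circle, square, triangle → hexagon.
Second slot: +5 each step, so 51, 56, 61, 66, 71, 76 → 81.
Putting it together: hexagon | 81.

hexagon | 81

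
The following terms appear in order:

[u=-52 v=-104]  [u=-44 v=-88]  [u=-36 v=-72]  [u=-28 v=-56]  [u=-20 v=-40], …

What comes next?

[u=-12 v=-24]

U: -52, -44, -36, -28, -20 → -12 (+8 each step).
V goes -104, -88, -72, -56, -40 → -24 (always 2 × the u).
So the next term is [u=-12 v=-24].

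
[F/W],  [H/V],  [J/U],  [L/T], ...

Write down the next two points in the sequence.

[N/S], [P/R]

First letter goes F, H, J, L → N → P (letters move forward 2 places in the alphabet).
Second letter: letters move back 1 place in the alphabet; W, V, U, T → S → R.
Putting the parts together: [N/S] and then [P/R].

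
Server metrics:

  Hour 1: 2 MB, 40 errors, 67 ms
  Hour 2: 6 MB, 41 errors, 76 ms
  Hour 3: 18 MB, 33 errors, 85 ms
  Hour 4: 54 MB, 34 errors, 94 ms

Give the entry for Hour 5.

162 MB, 26 errors, 103 ms

MB — ×3 each step: 2, 6, 18, 54 → 162.
Errors: alternating steps +1, −8, +1, −8, …, so 40, 41, 33, 34 → 26.
Ms goes 67, 76, 85, 94 → 103 (+9 each step).
Combining the parts gives 162 MB, 26 errors, 103 ms.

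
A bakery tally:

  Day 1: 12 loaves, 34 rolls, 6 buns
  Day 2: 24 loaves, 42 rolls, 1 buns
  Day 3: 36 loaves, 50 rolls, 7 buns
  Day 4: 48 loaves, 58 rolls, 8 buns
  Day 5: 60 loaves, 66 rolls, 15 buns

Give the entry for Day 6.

For the loaves, +12 each step: 12, 24, 36, 48, 60 → 72.
Rolls: +8 each step, so 34, 42, 50, 58, 66 → 74.
For the buns, each term is the sum of the two before it: 6, 1, 7, 8, 15 → 23.
Putting it together: 72 loaves, 74 rolls, 23 buns.

72 loaves, 74 rolls, 23 buns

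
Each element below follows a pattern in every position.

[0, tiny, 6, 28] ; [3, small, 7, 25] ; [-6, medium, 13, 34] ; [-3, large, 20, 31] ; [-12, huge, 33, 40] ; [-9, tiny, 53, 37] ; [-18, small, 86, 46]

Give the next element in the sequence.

[-15, medium, 139, 43]

First component: alternating steps +3, −9, +3, −9, …; 0, 3, -6, -3, -12, -9, -18 → -15.
Size — repeats tiny → small → medium → large → huge: tiny, small, medium, large, huge, tiny, small → medium.
Third component — each term is the sum of the two before it: 6, 7, 13, 20, 33, 53, 86 → 139.
Fourth component goes 28, 25, 34, 31, 40, 37, 46 → 43 (together with the first component always sums to 28).
Putting it together: [-15, medium, 139, 43].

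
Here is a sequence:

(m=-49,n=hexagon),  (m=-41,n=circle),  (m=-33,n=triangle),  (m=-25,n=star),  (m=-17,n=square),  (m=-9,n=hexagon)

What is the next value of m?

M goes -49, -41, -33, -25, -17, -9 → -1 (+8 each step).
N goes hexagon, circle, triangle, star, square, hexagon → circle (repeats hexagon → circle → triangle → star → square).

-1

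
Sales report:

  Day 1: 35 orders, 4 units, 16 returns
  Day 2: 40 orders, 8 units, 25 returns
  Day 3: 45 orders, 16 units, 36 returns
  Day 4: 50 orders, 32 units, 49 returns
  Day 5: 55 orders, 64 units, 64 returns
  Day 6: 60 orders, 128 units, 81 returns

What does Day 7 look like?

65 orders, 256 units, 100 returns

Orders: +5 each step; 35, 40, 45, 50, 55, 60 → 65.
For the units, ×2 each step: 4, 8, 16, 32, 64, 128 → 256.
For the returns, perfect squares: 4², 5², 6², …: 16, 25, 36, 49, 64, 81 → 100.
Putting it together: 65 orders, 256 units, 100 returns.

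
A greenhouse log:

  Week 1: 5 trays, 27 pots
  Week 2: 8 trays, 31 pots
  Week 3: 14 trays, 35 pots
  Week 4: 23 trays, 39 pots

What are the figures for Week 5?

Trays: differences are 3, 6, 9, … (increasing by 3 each time); 5, 8, 14, 23 → 35.
Pots: 27, 31, 35, 39 → 43 (+4 each step).
Combining the parts gives 35 trays, 43 pots.

35 trays, 43 pots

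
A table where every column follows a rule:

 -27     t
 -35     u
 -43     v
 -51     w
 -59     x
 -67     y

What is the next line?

-75  z

First component: -27, -35, -43, -51, -59, -67 → -75 (−8 each step).
For the letter, letters move forward 1 place in the alphabet: t, u, v, w, x, y → z.
So the next line is -75  z.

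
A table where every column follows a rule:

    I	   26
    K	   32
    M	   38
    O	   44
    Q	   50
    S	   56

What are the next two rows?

U  62; W  68

Letter goes I, K, M, O, Q, S → U → W (letters move forward 2 places in the alphabet).
Second component: +6 each step, so 26, 32, 38, 44, 50, 56 → 62 → 68.
Putting the parts together: U  62 and then W  68.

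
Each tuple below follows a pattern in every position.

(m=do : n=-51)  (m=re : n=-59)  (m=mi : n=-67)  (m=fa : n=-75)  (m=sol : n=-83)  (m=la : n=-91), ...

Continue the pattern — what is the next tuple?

For the m, runs through the solfège scale do→ti: do, re, mi, fa, sol, la → ti.
For the n, −8 each step: -51, -59, -67, -75, -83, -91 → -99.
So the next tuple is (m=ti : n=-99).

(m=ti : n=-99)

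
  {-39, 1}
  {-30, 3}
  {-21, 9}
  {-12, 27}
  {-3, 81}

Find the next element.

First value: +9 each step; -39, -30, -21, -12, -3 → 6.
Second value: ×3 each step; 1, 3, 9, 27, 81 → 243.
Combining the parts gives {6, 243}.

{6, 243}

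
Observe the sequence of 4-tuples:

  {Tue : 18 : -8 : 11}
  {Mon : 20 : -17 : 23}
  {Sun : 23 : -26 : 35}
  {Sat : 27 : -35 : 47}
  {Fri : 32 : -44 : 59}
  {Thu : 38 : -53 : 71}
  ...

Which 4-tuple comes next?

{Wed : 45 : -62 : 83}

Day: runs backward through the weekdays Mon→Sun, so Tue, Mon, Sun, Sat, Fri, Thu → Wed.
Second value: differences are 2, 3, 4, … (increasing by 1 each time); 18, 20, 23, 27, 32, 38 → 45.
Third value — −9 each step: -8, -17, -26, -35, -44, -53 → -62.
Fourth value: +12 each step; 11, 23, 35, 47, 59, 71 → 83.
Combining the parts gives {Wed : 45 : -62 : 83}.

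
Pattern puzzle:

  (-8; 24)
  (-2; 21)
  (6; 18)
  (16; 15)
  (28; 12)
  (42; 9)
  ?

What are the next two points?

(58; 6), (76; 3)

First value goes -8, -2, 6, 16, 28, 42 → 58 → 76 (differences are 6, 8, 10, … (increasing by 2 each time)).
Second value — −3 each step: 24, 21, 18, 15, 12, 9 → 6 → 3.
So the next two points are (58; 6) and (76; 3).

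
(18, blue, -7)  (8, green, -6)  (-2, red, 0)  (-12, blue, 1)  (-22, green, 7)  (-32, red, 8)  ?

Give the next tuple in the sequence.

First component goes 18, 8, -2, -12, -22, -32 → -42 (−10 each step).
For the colour, repeats blue → green → red: blue, green, red, blue, green, red → blue.
Third component: alternating steps +1, +6, +1, +6, …, so -7, -6, 0, 1, 7, 8 → 14.
Putting it together: (-42, blue, 14).

(-42, blue, 14)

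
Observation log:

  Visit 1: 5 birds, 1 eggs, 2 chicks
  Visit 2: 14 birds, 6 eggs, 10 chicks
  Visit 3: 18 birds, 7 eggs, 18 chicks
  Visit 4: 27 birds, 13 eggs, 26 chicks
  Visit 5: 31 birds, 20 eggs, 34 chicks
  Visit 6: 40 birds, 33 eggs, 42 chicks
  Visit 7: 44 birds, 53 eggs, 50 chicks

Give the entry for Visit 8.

Birds: 5, 14, 18, 27, 31, 40, 44 → 53 (alternating steps +9, +4, +9, +4, …).
Eggs: 1, 6, 7, 13, 20, 33, 53 → 86 (each term is the sum of the two before it).
Chicks: +8 each step; 2, 10, 18, 26, 34, 42, 50 → 58.
Putting it together: 53 birds, 86 eggs, 58 chicks.

53 birds, 86 eggs, 58 chicks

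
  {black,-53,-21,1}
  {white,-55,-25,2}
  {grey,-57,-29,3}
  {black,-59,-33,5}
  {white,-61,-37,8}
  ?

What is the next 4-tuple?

Shade goes black, white, grey, black, white → grey (repeats black → white → grey).
Second part: -53, -55, -57, -59, -61 → -63 (−2 each step).
Third part: -21, -25, -29, -33, -37 → -41 (−4 each step).
For the fourth part, each term is the sum of the two before it: 1, 2, 3, 5, 8 → 13.
So the next 4-tuple is {grey,-63,-41,13}.

{grey,-63,-41,13}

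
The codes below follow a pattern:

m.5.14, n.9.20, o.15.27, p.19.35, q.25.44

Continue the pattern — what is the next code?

Letter: m, n, o, p, q → r (letters move forward 1 place in the alphabet).
For the second component, alternating steps +4, +6, +4, +6, …: 5, 9, 15, 19, 25 → 29.
Third component: 14, 20, 27, 35, 44 → 54 (differences are 6, 7, 8, … (increasing by 1 each time)).
Combining the parts gives r.29.54.

r.29.54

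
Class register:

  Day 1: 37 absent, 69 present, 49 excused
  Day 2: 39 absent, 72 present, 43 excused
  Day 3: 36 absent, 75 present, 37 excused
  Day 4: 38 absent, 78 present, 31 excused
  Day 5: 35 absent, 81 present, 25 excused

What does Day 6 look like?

For the absent, alternating steps +2, −3, +2, −3, …: 37, 39, 36, 38, 35 → 37.
For the present, +3 each step: 69, 72, 75, 78, 81 → 84.
For the excused, −6 each step: 49, 43, 37, 31, 25 → 19.
So the next line is 37 absent, 84 present, 19 excused.

37 absent, 84 present, 19 excused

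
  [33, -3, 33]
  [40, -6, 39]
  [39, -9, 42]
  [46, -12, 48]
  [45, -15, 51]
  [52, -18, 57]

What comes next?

[51, -21, 60]

First component: 33, 40, 39, 46, 45, 52 → 51 (alternating steps +7, −1, +7, −1, …).
Second component: -3, -6, -9, -12, -15, -18 → -21 (−3 each step).
Third component: alternating steps +6, +3, +6, +3, …; 33, 39, 42, 48, 51, 57 → 60.
Putting it together: [51, -21, 60].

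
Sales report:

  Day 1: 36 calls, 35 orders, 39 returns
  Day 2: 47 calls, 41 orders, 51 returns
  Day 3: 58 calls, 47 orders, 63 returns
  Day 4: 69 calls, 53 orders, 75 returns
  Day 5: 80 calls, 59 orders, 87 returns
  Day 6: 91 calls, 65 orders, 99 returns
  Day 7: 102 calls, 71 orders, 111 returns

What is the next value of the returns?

123

For the returns, +12 each step: 39, 51, 63, 75, 87, 99, 111 → 123.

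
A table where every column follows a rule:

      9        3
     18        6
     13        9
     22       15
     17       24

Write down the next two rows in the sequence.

26  39; 21  63

First component: alternating steps +9, −5, +9, −5, …, so 9, 18, 13, 22, 17 → 26 → 21.
Second component goes 3, 6, 9, 15, 24 → 39 → 63 (each term is the sum of the two before it).
Putting the parts together: 26  39 and then 21  63.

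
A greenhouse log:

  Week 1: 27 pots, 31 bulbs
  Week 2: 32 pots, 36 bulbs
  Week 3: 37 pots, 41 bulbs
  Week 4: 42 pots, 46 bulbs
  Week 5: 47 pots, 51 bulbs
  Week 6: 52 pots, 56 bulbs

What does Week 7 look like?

Pots — +5 each step: 27, 32, 37, 42, 47, 52 → 57.
Bulbs: 31, 36, 41, 46, 51, 56 → 61 (always 4 more than the pots).
Combining the parts gives 57 pots, 61 bulbs.

57 pots, 61 bulbs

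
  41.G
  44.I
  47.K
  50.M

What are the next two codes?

First component: +3 each step, so 41, 44, 47, 50 → 53 → 56.
Letter — letters move forward 2 places in the alphabet: G, I, K, M → O → Q.
Putting the parts together: 53.O and then 56.Q.

53.O then 56.Q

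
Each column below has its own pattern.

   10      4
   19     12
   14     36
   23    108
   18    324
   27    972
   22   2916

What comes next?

31  8748

First component: alternating steps +9, −5, +9, −5, …, so 10, 19, 14, 23, 18, 27, 22 → 31.
For the second component, ×3 each step: 4, 12, 36, 108, 324, 972, 2916 → 8748.
So the next row is 31  8748.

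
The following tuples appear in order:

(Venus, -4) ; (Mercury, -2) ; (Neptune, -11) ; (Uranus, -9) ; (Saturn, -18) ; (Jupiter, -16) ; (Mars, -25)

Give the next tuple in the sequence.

(Earth, -23)

Planet: runs backward through the planets Mercury→Neptune; Venus, Mercury, Neptune, Uranus, Saturn, Jupiter, Mars → Earth.
Second entry: alternating steps +2, −9, +2, −9, …; -4, -2, -11, -9, -18, -16, -25 → -23.
Putting it together: (Earth, -23).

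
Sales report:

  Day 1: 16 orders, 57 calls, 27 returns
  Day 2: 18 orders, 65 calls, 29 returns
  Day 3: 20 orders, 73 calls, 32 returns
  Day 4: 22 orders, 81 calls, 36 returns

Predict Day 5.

Orders goes 16, 18, 20, 22 → 24 (+2 each step).
Calls goes 57, 65, 73, 81 → 89 (+8 each step).
Returns goes 27, 29, 32, 36 → 41 (differences are 2, 3, 4, … (increasing by 1 each time)).
Combining the parts gives 24 orders, 89 calls, 41 returns.

24 orders, 89 calls, 41 returns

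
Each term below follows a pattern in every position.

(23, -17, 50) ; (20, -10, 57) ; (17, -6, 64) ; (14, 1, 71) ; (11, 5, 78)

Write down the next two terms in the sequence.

(8, 12, 85), (5, 16, 92)

First part — −3 each step: 23, 20, 17, 14, 11 → 8 → 5.
Second part: alternating steps +7, +4, +7, +4, …, so -17, -10, -6, 1, 5 → 12 → 16.
Third part — +7 each step: 50, 57, 64, 71, 78 → 85 → 92.
So the next two terms are (8, 12, 85) and (5, 16, 92).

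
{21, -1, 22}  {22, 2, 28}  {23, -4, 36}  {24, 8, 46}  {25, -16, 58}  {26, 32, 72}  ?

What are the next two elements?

First slot: +1 each step, so 21, 22, 23, 24, 25, 26 → 27 → 28.
Second slot: ×(-2) each step, so -1, 2, -4, 8, -16, 32 → -64 → 128.
Third slot — differences are 6, 8, 10, … (increasing by 2 each time): 22, 28, 36, 46, 58, 72 → 88 → 106.
Putting the parts together: {27, -64, 88} and then {28, 128, 106}.

{27, -64, 88}, {28, 128, 106}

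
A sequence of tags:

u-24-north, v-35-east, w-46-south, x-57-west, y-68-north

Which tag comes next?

z-79-east

Letter: u, v, w, x, y → z (letters move forward 1 place in the alphabet).
Second component: 24, 35, 46, 57, 68 → 79 (+11 each step).
Direction — repeats north → east → south → west: north, east, south, west, north → east.
So the next tag is z-79-east.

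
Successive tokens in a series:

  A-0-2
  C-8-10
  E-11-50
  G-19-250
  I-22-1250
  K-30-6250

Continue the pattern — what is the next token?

M-33-31250

Letter: A, C, E, G, I, K → M (letters move forward 2 places in the alphabet).
Second component: 0, 8, 11, 19, 22, 30 → 33 (alternating steps +8, +3, +8, +3, …).
For the third component, ×5 each step: 2, 10, 50, 250, 1250, 6250 → 31250.
Combining the parts gives M-33-31250.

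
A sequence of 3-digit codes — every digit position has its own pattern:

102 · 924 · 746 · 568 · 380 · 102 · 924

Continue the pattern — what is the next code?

First digit — −2 each step, mod 10: 1, 9, 7, 5, 3, 1, 9 → 7.
Second digit: +2 each step, mod 10, so 0, 2, 4, 6, 8, 0, 2 → 4.
Third digit — +2 each step, mod 10: 2, 4, 6, 8, 0, 2, 4 → 6.
So the next code is 746.

746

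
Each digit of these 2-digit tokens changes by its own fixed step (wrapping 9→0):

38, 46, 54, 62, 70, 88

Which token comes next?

For the first digit, +1 each step, mod 10: 3, 4, 5, 6, 7, 8 → 9.
Second digit: −2 each step, mod 10, so 8, 6, 4, 2, 0, 8 → 6.
So the next token is 96.

96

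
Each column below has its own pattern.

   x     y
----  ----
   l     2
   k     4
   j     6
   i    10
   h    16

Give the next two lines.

For the column x, letters move back 1 place in the alphabet: l, k, j, i, h → g → f.
Column y — each term is the sum of the two before it: 2, 4, 6, 10, 16 → 26 → 42.
Putting the parts together: g  26 and then f  42.

g  26; f  42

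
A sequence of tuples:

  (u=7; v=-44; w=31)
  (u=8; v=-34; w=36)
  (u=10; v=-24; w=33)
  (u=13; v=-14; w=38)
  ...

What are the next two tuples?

(u=17; v=-4; w=35), (u=22; v=6; w=40)

U: differences are 1, 2, 3, … (increasing by 1 each time), so 7, 8, 10, 13 → 17 → 22.
V: +10 each step, so -44, -34, -24, -14 → -4 → 6.
W goes 31, 36, 33, 38 → 35 → 40 (alternating steps +5, −3, +5, −3, …).
So the next two tuples are (u=17; v=-4; w=35) and (u=22; v=6; w=40).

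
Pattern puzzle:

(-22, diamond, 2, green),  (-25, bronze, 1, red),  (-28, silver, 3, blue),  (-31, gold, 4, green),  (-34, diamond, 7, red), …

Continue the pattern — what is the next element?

First entry: −3 each step; -22, -25, -28, -31, -34 → -37.
Rank goes diamond, bronze, silver, gold, diamond → bronze (repeats diamond → bronze → silver → gold).
For the third entry, each term is the sum of the two before it: 2, 1, 3, 4, 7 → 11.
Colour: repeats green → red → blue; green, red, blue, green, red → blue.
Putting it together: (-37, bronze, 11, blue).

(-37, bronze, 11, blue)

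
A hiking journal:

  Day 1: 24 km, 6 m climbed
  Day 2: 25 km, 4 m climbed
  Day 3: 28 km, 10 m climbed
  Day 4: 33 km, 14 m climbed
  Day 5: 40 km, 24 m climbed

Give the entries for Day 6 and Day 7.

Km: 24, 25, 28, 33, 40 → 49 → 60 (differences are 1, 3, 5, … (increasing by 2 each time)).
M climbed: each term is the sum of the two before it, so 6, 4, 10, 14, 24 → 38 → 62.
So the next two rows are 49 km, 38 m climbed and 60 km, 62 m climbed.

49 km, 38 m climbed; 60 km, 62 m climbed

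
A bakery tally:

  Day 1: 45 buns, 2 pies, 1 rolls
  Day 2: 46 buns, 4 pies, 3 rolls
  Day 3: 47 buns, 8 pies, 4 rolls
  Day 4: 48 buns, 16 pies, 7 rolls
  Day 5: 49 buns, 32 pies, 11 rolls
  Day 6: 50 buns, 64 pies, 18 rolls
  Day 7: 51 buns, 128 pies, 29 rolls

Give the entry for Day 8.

52 buns, 256 pies, 47 rolls

Buns: +1 each step, so 45, 46, 47, 48, 49, 50, 51 → 52.
Pies — ×2 each step: 2, 4, 8, 16, 32, 64, 128 → 256.
Rolls: each term is the sum of the two before it, so 1, 3, 4, 7, 11, 18, 29 → 47.
So the next line is 52 buns, 256 pies, 47 rolls.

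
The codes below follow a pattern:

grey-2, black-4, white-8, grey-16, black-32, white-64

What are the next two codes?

grey-128 then black-256

Shade: grey, black, white, grey, black, white → grey → black (repeats grey → black → white).
Second component goes 2, 4, 8, 16, 32, 64 → 128 → 256 (×2 each step).
So the next two codes are grey-128 and black-256.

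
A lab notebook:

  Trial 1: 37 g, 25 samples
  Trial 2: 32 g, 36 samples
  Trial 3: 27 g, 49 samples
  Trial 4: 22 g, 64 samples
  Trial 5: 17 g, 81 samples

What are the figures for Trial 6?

G: 37, 32, 27, 22, 17 → 12 (−5 each step).
Samples: perfect squares: 5², 6², 7², …; 25, 36, 49, 64, 81 → 100.
Putting it together: 12 g, 100 samples.

12 g, 100 samples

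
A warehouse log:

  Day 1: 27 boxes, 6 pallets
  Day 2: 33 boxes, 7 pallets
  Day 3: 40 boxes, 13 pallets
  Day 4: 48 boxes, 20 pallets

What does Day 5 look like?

57 boxes, 33 pallets

Boxes: 27, 33, 40, 48 → 57 (differences are 6, 7, 8, … (increasing by 1 each time)).
Pallets — each term is the sum of the two before it: 6, 7, 13, 20 → 33.
Combining the parts gives 57 boxes, 33 pallets.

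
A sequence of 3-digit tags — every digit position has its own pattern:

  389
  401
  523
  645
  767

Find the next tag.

889

First digit: +1 each step, mod 10, so 3, 4, 5, 6, 7 → 8.
Second digit — +2 each step, mod 10: 8, 0, 2, 4, 6 → 8.
For the third digit, +2 each step, mod 10: 9, 1, 3, 5, 7 → 9.
Combining the parts gives 889.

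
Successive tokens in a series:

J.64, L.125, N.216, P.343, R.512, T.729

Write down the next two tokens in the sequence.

Letter: letters move forward 2 places in the alphabet; J, L, N, P, R, T → V → X.
Second component — perfect cubes: 4³, 5³, 6³, …: 64, 125, 216, 343, 512, 729 → 1000 → 1331.
Putting the parts together: V.1000 and then X.1331.

V.1000 then X.1331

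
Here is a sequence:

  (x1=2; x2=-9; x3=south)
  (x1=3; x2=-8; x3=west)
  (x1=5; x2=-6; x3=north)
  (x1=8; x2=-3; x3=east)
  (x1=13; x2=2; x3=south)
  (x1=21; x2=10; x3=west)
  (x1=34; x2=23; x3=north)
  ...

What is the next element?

(x1=55; x2=44; x3=east)

X1: each term is the sum of the two before it; 2, 3, 5, 8, 13, 21, 34 → 55.
For the x2, always 11 less than the x1: -9, -8, -6, -3, 2, 10, 23 → 44.
For the x3, repeats south → west → north → east: south, west, north, east, south, west, north → east.
Combining the parts gives (x1=55; x2=44; x3=east).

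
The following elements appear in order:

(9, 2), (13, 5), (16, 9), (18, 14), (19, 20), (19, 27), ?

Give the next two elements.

(18, 35), (16, 44)

For the first value, differences are 4, 3, 2, … (decreasing by 1 each time): 9, 13, 16, 18, 19, 19 → 18 → 16.
Second value goes 2, 5, 9, 14, 20, 27 → 35 → 44 (differences are 3, 4, 5, … (increasing by 1 each time)).
Putting the parts together: (18, 35) and then (16, 44).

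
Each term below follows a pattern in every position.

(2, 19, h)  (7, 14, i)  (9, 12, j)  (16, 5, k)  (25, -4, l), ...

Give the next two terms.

First slot — each term is the sum of the two before it: 2, 7, 9, 16, 25 → 41 → 66.
For the second slot, together with the first slot always sums to 21: 19, 14, 12, 5, -4 → -20 → -45.
For the letter, letters move forward 1 place in the alphabet: h, i, j, k, l → m → n.
Putting the parts together: (41, -20, m) and then (66, -45, n).

(41, -20, m), (66, -45, n)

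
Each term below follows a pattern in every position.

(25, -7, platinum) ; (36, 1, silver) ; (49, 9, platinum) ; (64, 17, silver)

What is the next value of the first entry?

81

For the first entry, perfect squares: 5², 6², 7², …: 25, 36, 49, 64 → 81.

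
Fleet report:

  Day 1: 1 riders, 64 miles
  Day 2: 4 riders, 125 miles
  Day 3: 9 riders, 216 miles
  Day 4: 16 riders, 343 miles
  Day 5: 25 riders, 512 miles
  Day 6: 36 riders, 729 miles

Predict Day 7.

49 riders, 1000 miles

Riders: 1, 4, 9, 16, 25, 36 → 49 (perfect squares: 1², 2², 3², …).
Miles: perfect cubes: 4³, 5³, 6³, …, so 64, 125, 216, 343, 512, 729 → 1000.
So the next row is 49 riders, 1000 miles.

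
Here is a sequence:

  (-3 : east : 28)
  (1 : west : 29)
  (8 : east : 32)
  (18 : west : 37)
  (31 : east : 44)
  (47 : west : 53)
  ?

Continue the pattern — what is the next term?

First coordinate: -3, 1, 8, 18, 31, 47 → 66 (differences are 4, 7, 10, … (increasing by 3 each time)).
Direction: east, west, east, west, east, west → east (alternates east ↔ west).
For the third coordinate, differences are 1, 3, 5, … (increasing by 2 each time): 28, 29, 32, 37, 44, 53 → 64.
Putting it together: (66 : east : 64).

(66 : east : 64)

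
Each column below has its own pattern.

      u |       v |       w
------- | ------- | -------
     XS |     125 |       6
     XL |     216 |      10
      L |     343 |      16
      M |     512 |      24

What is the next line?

S  729  34

Column u: XS, XL, L, M → S (runs backward through clothing sizes XS→XL).
For the column v, perfect cubes: 5³, 6³, 7³, …: 125, 216, 343, 512 → 729.
Column w — differences are 4, 6, 8, … (increasing by 2 each time): 6, 10, 16, 24 → 34.
So the next line is S  729  34.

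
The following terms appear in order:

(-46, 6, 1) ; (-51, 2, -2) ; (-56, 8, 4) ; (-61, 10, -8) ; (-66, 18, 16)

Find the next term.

(-71, 28, -32)

First slot: -46, -51, -56, -61, -66 → -71 (−5 each step).
Second slot — each term is the sum of the two before it: 6, 2, 8, 10, 18 → 28.
Third slot: 1, -2, 4, -8, 16 → -32 (×(-2) each step).
Combining the parts gives (-71, 28, -32).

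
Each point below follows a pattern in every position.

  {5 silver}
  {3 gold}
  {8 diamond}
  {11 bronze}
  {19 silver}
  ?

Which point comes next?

First component: each term is the sum of the two before it, so 5, 3, 8, 11, 19 → 30.
Rank: silver, gold, diamond, bronze, silver → gold (repeats silver → gold → diamond → bronze).
Combining the parts gives {30 gold}.

{30 gold}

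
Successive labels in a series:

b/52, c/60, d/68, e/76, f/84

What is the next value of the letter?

Letter goes b, c, d, e, f → g (letters move forward 1 place in the alphabet).

g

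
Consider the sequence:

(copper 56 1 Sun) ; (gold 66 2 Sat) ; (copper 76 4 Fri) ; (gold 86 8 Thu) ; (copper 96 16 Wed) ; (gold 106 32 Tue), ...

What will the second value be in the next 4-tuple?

For the second value, +10 each step: 56, 66, 76, 86, 96, 106 → 116.

116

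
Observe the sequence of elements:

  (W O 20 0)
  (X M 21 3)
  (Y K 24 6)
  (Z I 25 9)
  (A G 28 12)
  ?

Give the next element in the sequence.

(B E 29 15)

For the first letter, letters move forward 1 place in the alphabet, wrapping Z→A: W, X, Y, Z, A → B.
Second letter: letters move back 2 places in the alphabet; O, M, K, I, G → E.
Third coordinate goes 20, 21, 24, 25, 28 → 29 (alternating steps +1, +3, +1, +3, …).
Fourth coordinate: +3 each step, so 0, 3, 6, 9, 12 → 15.
So the next element is (B E 29 15).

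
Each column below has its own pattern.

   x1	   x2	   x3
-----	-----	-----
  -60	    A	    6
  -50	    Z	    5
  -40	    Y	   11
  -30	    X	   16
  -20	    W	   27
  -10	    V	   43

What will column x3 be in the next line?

Column x3: each term is the sum of the two before it; 6, 5, 11, 16, 27, 43 → 70.

70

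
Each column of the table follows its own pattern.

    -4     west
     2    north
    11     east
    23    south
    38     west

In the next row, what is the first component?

56

First component goes -4, 2, 11, 23, 38 → 56 (differences are 6, 9, 12, … (increasing by 3 each time)).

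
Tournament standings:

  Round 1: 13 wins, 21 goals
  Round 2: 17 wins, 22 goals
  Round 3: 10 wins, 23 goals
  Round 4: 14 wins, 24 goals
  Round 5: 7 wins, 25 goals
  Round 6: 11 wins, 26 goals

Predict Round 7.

Wins goes 13, 17, 10, 14, 7, 11 → 4 (alternating steps +4, −7, +4, −7, …).
For the goals, +1 each step: 21, 22, 23, 24, 25, 26 → 27.
Putting it together: 4 wins, 27 goals.

4 wins, 27 goals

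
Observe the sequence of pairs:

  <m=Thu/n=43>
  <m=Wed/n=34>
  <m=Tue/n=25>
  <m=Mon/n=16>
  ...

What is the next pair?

M goes Thu, Wed, Tue, Mon → Sun (runs backward through the weekdays Mon→Sun).
N: −9 each step, so 43, 34, 25, 16 → 7.
Combining the parts gives <m=Sun/n=7>.

<m=Sun/n=7>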